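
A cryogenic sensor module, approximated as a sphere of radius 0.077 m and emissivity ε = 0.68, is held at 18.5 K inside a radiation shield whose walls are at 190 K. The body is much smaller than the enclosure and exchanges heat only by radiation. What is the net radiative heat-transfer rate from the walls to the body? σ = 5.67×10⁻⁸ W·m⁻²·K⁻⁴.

P_net ≈ 3.74 W

For a small grey body in a large enclosure: P_net = εσA(T_body⁴ − T_wall⁴).
A = 4πr² = 0.07451 m²; T_body⁴ − T_wall⁴ = 1.171×10⁵ − 1.303×10⁹ = -1.303×10⁹ K⁴.
|P_net| = 0.68·5.67×10⁻⁸·0.07451·1.303×10⁹.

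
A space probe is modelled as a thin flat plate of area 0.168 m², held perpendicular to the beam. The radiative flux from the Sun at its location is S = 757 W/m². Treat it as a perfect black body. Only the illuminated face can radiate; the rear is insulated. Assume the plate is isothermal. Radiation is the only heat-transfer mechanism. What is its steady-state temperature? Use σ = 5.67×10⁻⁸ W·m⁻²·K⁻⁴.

T ≈ 340 K

At equilibrium, absorbed power = emitted power.
Absorbing cross-section = A = 0.1680 m²; emitting surface = A = 0.1680 m² (ratio 1).
S·A_cross = εσ·A_surf·T⁴  ⇒  T⁴ = S/(1σ).
T⁴ = 1.00·757/(1·5.67×10⁻⁸) = 1.335×10¹⁰ K⁴.
T = (1.335×10¹⁰)^(1/4).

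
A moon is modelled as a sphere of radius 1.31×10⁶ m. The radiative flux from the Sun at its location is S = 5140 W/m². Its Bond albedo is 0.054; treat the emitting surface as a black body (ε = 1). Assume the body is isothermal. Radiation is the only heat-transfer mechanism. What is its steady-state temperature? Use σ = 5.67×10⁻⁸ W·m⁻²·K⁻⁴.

At equilibrium, absorbed power = emitted power.
Absorbing cross-section = πr² = 5.391×10¹² m²; emitting surface = 4πr² = 2.157×10¹³ m² (ratio 4).
(1−a)S·A_cross = εσ·A_surf·T⁴  ⇒  T⁴ = (1−a)S/(4σ).
T⁴ = 0.946·5140/(4·5.67×10⁻⁸) = 2.144×10¹⁰ K⁴.
T = (2.144×10¹⁰)^(1/4).

T ≈ 383 K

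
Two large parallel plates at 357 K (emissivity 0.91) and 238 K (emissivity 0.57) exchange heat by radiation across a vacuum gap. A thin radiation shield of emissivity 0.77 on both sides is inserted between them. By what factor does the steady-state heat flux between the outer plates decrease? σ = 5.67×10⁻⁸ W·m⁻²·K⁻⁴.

Without shield: q₀ = σΔ(T⁴)/(1/ε₁+1/ε₂−1) with denominator 1.853.
With shield the two gaps are in series; the resistances add: (1/ε₁+1/ε_s−1)+(1/ε_s+1/ε₂−1) = 1.398+2.053 = 3.451.
Heat-flux ratio q₀/q = 3.451/1.853.

factor ≈ 1.86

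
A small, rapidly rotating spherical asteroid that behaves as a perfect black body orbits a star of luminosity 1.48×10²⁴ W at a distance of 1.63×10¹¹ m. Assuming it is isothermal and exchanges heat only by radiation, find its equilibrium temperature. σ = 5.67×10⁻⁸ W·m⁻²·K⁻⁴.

First find the stellar flux at distance d: S = L/(4πd²) = 1.48×10²⁴/(4π·(1.63×10¹¹)²) = 4.433 W/m².
For an isothermal sphere, absorbed (1−a)S·πr² = emitted σ·4πr²·T⁴, so T⁴ = (1−a)S/(4σ).
T⁴ = 1.00·4.433/(4·5.67×10⁻⁸) = 1.954×10⁷ K⁴.

T ≈ 66.5 K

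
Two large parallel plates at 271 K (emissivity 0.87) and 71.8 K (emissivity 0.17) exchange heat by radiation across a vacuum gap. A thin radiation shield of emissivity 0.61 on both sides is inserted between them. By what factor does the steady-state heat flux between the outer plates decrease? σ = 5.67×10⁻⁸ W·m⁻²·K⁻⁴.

Without shield: q₀ = σΔ(T⁴)/(1/ε₁+1/ε₂−1) with denominator 6.032.
With shield the two gaps are in series; the resistances add: (1/ε₁+1/ε_s−1)+(1/ε_s+1/ε₂−1) = 1.789+6.522 = 8.310.
Heat-flux ratio q₀/q = 8.310/6.032.

factor ≈ 1.38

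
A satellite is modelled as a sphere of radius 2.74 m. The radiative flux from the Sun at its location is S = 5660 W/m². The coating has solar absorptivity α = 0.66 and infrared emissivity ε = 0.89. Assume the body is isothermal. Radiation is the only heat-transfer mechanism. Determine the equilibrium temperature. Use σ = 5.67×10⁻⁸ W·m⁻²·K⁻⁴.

At equilibrium, absorbed power = emitted power.
Absorbing cross-section = πr² = 23.59 m²; emitting surface = 4πr² = 94.34 m² (ratio 4).
αS·A_cross = εσ·A_surf·T⁴  ⇒  T⁴ = αS/(ε·4σ).
T⁴ = 0.660·5660/(0.89·4·5.67×10⁻⁸) = 1.851×10¹⁰ K⁴.
T = (1.851×10¹⁰)^(1/4).

T ≈ 369 K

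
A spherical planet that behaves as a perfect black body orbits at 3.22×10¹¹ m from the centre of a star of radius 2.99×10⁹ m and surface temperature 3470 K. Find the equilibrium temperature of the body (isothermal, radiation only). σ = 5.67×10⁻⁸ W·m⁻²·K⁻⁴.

T ≈ 236 K

The star's surface emits σT_*⁴; at distance d the flux is S = σT_*⁴(R_*/d)².
S = 5.67×10⁻⁸·(3470)⁴·(2.99×10⁹/3.22×10¹¹)² = 708.8 W/m².
For an isothermal sphere T⁴ = (1−a)S/(4σ) = 3.125×10⁹ K⁴.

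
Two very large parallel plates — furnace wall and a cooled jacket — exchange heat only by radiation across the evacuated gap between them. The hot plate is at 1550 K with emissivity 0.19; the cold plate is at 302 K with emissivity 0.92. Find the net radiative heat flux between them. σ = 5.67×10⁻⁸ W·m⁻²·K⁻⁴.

q ≈ 61100 W/m²

For two infinite grey parallel plates, q = σ(T₁⁴ − T₂⁴)/(1/ε₁ + 1/ε₂ − 1).
T₁⁴ − T₂⁴ = 5.772×10¹² − 8.318×10⁹ = 5.764×10¹² K⁴.
1/ε₁ + 1/ε₂ − 1 = 5.263 + 1.087 − 1 = 5.350.
q = 5.67×10⁻⁸ × 5.764×10¹² / 5.350.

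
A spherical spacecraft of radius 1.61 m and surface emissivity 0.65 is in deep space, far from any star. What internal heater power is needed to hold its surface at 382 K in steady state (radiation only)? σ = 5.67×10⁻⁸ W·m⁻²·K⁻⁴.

P = εσ·4πr²·T⁴.
4πr² = 32.57 m²; T⁴ = 2.129×10¹⁰ K⁴.
P = 0.65·5.67×10⁻⁸·32.57·2.129×10¹⁰.

P ≈ 25600 W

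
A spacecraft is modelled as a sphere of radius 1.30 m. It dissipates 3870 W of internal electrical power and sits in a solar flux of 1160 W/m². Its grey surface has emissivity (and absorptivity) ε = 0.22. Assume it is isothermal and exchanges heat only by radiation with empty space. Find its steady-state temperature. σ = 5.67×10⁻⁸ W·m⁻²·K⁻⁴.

At steady state, absorbed solar power + internal power = radiated power.
Absorbed: α·S·A_cross = 0.22·1160·5.309 = 1355 W (cross-section πr²).
Total input = 1355 + 3870 = 5225 W.
Radiated: εσ·A_surf·T⁴ with A_surf = 4πr² = 21.24 m².
T⁴ = 5225/(0.22·5.67×10⁻⁸·21.24) = 1.972×10¹⁰ K⁴.

T ≈ 375 K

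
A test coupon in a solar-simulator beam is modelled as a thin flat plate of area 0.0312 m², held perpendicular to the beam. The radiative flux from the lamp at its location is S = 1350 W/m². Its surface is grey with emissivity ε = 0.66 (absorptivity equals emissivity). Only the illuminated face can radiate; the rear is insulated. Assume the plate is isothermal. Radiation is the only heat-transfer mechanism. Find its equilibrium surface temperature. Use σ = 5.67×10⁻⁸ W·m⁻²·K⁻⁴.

T ≈ 393 K

At equilibrium, absorbed power = emitted power.
Absorbing cross-section = A = 0.03120 m²; emitting surface = A = 0.03120 m² (ratio 1).
εS·A_cross = εσ·A_surf·T⁴  ⇒  T⁴ = S/(1σ)   (ε cancels).
T⁴ = 1350/(1·5.67×10⁻⁸) = 2.381×10¹⁰ K⁴.
T = (2.381×10¹⁰)^(1/4).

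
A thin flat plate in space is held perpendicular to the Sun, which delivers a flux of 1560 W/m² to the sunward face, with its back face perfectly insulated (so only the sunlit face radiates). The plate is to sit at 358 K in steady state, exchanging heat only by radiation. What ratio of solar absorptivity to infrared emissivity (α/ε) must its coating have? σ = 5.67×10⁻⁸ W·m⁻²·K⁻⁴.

Balance: αS·A = εσ·1A·T⁴ ⇒ α/ε = σT⁴/S.
α/ε = 5.67×10⁻⁸·(358)⁴/1560 = 5.67×10⁻⁸·1.643×10¹⁰/1560.

α/ε ≈ 0.597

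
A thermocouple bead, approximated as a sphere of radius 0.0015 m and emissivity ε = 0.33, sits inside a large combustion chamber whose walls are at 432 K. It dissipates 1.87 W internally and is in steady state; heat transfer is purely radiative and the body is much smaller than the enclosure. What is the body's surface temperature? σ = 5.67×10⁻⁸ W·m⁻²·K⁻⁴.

For a small grey body in a large enclosure, net radiated power = εσA(T⁴ − T_w⁴).
Steady state: P = εσA(T⁴ − T_w⁴) with A = 4πr² = 2.827×10⁻⁵ m².
T⁴ = P/(εσA) + T_w⁴ = 1.87/(0.33·5.67×10⁻⁸·2.827×10⁻⁵) + (432)⁴
    = 3.535×10¹² + 3.483×10¹⁰ = 3.570×10¹² K⁴.

T ≈ 1370 K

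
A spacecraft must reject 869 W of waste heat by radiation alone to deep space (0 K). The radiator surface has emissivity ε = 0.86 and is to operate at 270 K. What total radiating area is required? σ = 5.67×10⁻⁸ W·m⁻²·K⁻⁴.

P = εσA T⁴ ⇒ A = P/(εσT⁴).
T⁴ = 5.314×10⁹ K⁴.
A = 869/(0.86 × 5.67×10⁻⁸ × 5.314×10⁹).

A ≈ 3.35 m²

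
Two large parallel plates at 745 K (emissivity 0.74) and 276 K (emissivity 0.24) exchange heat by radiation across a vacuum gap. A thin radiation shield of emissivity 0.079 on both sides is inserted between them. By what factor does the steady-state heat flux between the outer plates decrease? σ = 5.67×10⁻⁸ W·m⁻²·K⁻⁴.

Without shield: q₀ = σΔ(T⁴)/(1/ε₁+1/ε₂−1) with denominator 4.518.
With shield the two gaps are in series; the resistances add: (1/ε₁+1/ε_s−1)+(1/ε_s+1/ε₂−1) = 13.01+15.82 = 28.83.
Heat-flux ratio q₀/q = 28.83/4.518.

factor ≈ 6.38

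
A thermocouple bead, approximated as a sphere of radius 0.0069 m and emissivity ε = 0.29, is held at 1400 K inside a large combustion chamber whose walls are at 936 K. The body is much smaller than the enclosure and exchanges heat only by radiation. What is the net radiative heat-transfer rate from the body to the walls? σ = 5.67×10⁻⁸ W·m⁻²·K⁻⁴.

P_net ≈ 30.2 W

For a small grey body in a large enclosure: P_net = εσA(T_body⁴ − T_wall⁴).
A = 4πr² = 5.983×10⁻⁴ m²; T_body⁴ − T_wall⁴ = 3.842×10¹² − 7.675×10¹¹ = 3.074×10¹² K⁴.
|P_net| = 0.29·5.67×10⁻⁸·5.983×10⁻⁴·3.074×10¹².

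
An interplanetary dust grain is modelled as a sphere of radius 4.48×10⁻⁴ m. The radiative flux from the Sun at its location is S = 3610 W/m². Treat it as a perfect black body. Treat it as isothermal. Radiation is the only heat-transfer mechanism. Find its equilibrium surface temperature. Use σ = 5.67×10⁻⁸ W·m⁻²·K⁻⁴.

T ≈ 355 K

At equilibrium, absorbed power = emitted power.
Absorbing cross-section = πr² = 6.305×10⁻⁷ m²; emitting surface = 4πr² = 2.522×10⁻⁶ m² (ratio 4).
S·A_cross = εσ·A_surf·T⁴  ⇒  T⁴ = S/(4σ).
T⁴ = 1.00·3610/(4·5.67×10⁻⁸) = 1.592×10¹⁰ K⁴.
T = (1.592×10¹⁰)^(1/4).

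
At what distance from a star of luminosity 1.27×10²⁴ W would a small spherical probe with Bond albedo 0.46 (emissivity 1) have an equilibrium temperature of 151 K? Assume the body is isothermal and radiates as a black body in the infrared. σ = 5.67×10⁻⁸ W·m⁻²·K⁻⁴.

d ≈ 2.15×10¹⁰ m

For an isothermal black-emitting sphere, (1−a)S·πr² = σ·4πr²·T⁴ ⇒ S = 4σT⁴/(1−a).
S = 4·5.67×10⁻⁸·(151)⁴/0.540 = 218.4 W/m².
Flux falls as S = L/(4πd²), so d = √(L/(4πS)) = √(1.27×10²⁴/(4π·218.4)).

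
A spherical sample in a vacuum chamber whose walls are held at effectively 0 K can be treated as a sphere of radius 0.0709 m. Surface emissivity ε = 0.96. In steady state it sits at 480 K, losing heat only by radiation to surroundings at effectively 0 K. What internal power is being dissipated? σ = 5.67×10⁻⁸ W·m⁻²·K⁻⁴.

Steady state: P = εσA T⁴.
A = 4πr² = 0.06317 m²; T⁴ = (480)⁴ = 5.308×10¹⁰ K⁴.
P = 0.96 × 5.67×10⁻⁸ × 0.06317 × 5.308×10¹⁰.

P ≈ 183 W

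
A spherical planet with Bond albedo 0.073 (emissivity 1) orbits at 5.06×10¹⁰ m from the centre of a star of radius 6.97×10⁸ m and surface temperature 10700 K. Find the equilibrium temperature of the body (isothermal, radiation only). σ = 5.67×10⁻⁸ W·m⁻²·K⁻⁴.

T ≈ 871 K

The star's surface emits σT_*⁴; at distance d the flux is S = σT_*⁴(R_*/d)².
S = 5.67×10⁻⁸·(10700)⁴·(6.97×10⁸/5.06×10¹⁰)² = 1.410×10⁵ W/m².
For an isothermal sphere T⁴ = (1−a)S/(4σ) = 5.764×10¹¹ K⁴.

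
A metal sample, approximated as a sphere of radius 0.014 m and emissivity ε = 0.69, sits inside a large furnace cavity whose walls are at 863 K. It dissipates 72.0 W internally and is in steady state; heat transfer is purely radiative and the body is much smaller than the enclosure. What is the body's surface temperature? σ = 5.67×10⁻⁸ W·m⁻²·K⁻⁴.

For a small grey body in a large enclosure, net radiated power = εσA(T⁴ − T_w⁴).
Steady state: P = εσA(T⁴ − T_w⁴) with A = 4πr² = 0.002463 m².
T⁴ = P/(εσA) + T_w⁴ = 72.0/(0.69·5.67×10⁻⁸·0.002463) + (863)⁴
    = 7.472×10¹¹ + 5.547×10¹¹ = 1.302×10¹² K⁴.

T ≈ 1070 K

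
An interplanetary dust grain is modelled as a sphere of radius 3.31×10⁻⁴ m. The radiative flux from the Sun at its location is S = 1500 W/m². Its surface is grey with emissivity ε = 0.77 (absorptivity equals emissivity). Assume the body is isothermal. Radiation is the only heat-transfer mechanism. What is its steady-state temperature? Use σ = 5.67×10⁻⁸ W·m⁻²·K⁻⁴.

T ≈ 285 K

At equilibrium, absorbed power = emitted power.
Absorbing cross-section = πr² = 3.442×10⁻⁷ m²; emitting surface = 4πr² = 1.377×10⁻⁶ m² (ratio 4).
εS·A_cross = εσ·A_surf·T⁴  ⇒  T⁴ = S/(4σ)   (ε cancels).
T⁴ = 1500/(4·5.67×10⁻⁸) = 6.614×10⁹ K⁴.
T = (6.614×10⁹)^(1/4).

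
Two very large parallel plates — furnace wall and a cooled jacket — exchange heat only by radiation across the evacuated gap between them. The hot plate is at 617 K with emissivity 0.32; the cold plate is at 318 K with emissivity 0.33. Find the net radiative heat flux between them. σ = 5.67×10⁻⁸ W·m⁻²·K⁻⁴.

q ≈ 1480 W/m²

For two infinite grey parallel plates, q = σ(T₁⁴ − T₂⁴)/(1/ε₁ + 1/ε₂ − 1).
T₁⁴ − T₂⁴ = 1.449×10¹¹ − 1.023×10¹⁰ = 1.347×10¹¹ K⁴.
1/ε₁ + 1/ε₂ − 1 = 3.125 + 3.030 − 1 = 5.155.
q = 5.67×10⁻⁸ × 1.347×10¹¹ / 5.155.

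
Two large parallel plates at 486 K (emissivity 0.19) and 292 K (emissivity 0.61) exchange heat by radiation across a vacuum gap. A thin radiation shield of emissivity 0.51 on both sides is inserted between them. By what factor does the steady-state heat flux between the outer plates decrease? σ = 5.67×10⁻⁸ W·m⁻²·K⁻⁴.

factor ≈ 1.49

Without shield: q₀ = σΔ(T⁴)/(1/ε₁+1/ε₂−1) with denominator 5.903.
With shield the two gaps are in series; the resistances add: (1/ε₁+1/ε_s−1)+(1/ε_s+1/ε₂−1) = 6.224+2.600 = 8.824.
Heat-flux ratio q₀/q = 8.824/5.903.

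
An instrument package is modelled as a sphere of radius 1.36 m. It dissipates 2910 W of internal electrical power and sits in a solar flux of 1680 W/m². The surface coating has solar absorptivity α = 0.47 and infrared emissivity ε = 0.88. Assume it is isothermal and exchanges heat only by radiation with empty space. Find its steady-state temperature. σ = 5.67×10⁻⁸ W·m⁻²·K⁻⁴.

T ≈ 284 K

At steady state, absorbed solar power + internal power = radiated power.
Absorbed: α·S·A_cross = 0.47·1680·5.811 = 4588 W (cross-section πr²).
Total input = 4588 + 2910 = 7498 W.
Radiated: εσ·A_surf·T⁴ with A_surf = 4πr² = 23.24 m².
T⁴ = 7498/(0.88·5.67×10⁻⁸·23.24) = 6.465×10⁹ K⁴.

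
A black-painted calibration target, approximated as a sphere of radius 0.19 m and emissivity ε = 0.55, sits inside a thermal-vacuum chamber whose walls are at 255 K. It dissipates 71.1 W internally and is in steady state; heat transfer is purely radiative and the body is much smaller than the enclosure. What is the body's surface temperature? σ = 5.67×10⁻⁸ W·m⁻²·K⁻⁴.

T ≈ 310 K

For a small grey body in a large enclosure, net radiated power = εσA(T⁴ − T_w⁴).
Steady state: P = εσA(T⁴ − T_w⁴) with A = 4πr² = 0.4536 m².
T⁴ = P/(εσA) + T_w⁴ = 71.1/(0.55·5.67×10⁻⁸·0.4536) + (255)⁴
    = 5.026×10⁹ + 4.228×10⁹ = 9.254×10⁹ K⁴.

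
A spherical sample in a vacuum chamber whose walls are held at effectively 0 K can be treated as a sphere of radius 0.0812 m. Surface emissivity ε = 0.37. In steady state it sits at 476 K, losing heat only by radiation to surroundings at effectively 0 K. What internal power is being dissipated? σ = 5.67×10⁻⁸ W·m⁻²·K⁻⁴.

Steady state: P = εσA T⁴.
A = 4πr² = 0.08286 m²; T⁴ = (476)⁴ = 5.134×10¹⁰ K⁴.
P = 0.37 × 5.67×10⁻⁸ × 0.08286 × 5.134×10¹⁰.

P ≈ 89.2 W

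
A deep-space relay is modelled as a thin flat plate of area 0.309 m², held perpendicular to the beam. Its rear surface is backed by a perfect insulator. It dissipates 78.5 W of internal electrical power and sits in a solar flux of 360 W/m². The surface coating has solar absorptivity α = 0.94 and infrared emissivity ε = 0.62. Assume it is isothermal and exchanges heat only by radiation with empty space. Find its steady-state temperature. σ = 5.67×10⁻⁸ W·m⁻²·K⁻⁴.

T ≈ 360 K

At steady state, absorbed solar power + internal power = radiated power.
Absorbed: α·S·A_cross = 0.94·360·0.3090 = 104.6 W (cross-section A).
Total input = 104.6 + 78.5 = 183.1 W.
Radiated: εσ·A_surf·T⁴ with A_surf = A = 0.3090 m².
T⁴ = 183.1/(0.62·5.67×10⁻⁸·0.3090) = 1.685×10¹⁰ K⁴.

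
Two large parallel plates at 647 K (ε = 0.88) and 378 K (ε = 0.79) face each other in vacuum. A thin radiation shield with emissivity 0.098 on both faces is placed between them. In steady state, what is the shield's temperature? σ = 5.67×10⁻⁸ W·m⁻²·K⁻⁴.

In steady state the net flux on the hot side equals that on the cold side.
σ(T₁⁴−T_s⁴)/D₁ = σ(T_s⁴−T₂⁴)/D₂, with D₁ = 1/ε₁+1/ε_s−1 = 10.34, D₂ = 1/ε_s+1/ε₂−1 = 10.47.
Solve for T_s⁴: T_s⁴ = (D₂·T₁⁴ + D₁·T₂⁴)/(D₁+D₂) = 9.831×10¹⁰ K⁴.

T_s ≈ 560 K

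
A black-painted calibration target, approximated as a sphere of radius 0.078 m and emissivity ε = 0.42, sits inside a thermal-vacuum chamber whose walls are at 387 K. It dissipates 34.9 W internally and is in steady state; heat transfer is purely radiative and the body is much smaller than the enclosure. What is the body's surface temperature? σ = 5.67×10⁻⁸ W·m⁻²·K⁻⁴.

T ≈ 452 K

For a small grey body in a large enclosure, net radiated power = εσA(T⁴ − T_w⁴).
Steady state: P = εσA(T⁴ − T_w⁴) with A = 4πr² = 0.07645 m².
T⁴ = P/(εσA) + T_w⁴ = 34.9/(0.42·5.67×10⁻⁸·0.07645) + (387)⁴
    = 1.917×10¹⁰ + 2.243×10¹⁰ = 4.160×10¹⁰ K⁴.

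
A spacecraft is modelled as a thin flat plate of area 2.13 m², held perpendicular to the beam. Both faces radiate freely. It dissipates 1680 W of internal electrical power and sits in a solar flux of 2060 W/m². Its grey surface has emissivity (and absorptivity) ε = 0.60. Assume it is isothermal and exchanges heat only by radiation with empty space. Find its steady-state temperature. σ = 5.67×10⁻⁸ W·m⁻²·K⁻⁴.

At steady state, absorbed solar power + internal power = radiated power.
Absorbed: α·S·A_cross = 0.60·2060·2.130 = 2633 W (cross-section A).
Total input = 2633 + 1680 = 4313 W.
Radiated: εσ·A_surf·T⁴ with A_surf = 2A = 4.260 m².
T⁴ = 4313/(0.60·5.67×10⁻⁸·4.260) = 2.976×10¹⁰ K⁴.

T ≈ 415 K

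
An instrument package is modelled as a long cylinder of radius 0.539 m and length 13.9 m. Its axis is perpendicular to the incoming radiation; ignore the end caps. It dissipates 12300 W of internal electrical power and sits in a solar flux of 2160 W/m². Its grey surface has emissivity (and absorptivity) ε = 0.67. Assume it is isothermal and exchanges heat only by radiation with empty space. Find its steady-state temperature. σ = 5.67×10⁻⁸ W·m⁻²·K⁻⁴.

At steady state, absorbed solar power + internal power = radiated power.
Absorbed: α·S·A_cross = 0.67·2160·14.98 = 21690 W (cross-section 2rL).
Total input = 21690 + 12300 = 33990 W.
Radiated: εσ·A_surf·T⁴ with A_surf = 2πrL = 47.07 m².
T⁴ = 33990/(0.67·5.67×10⁻⁸·47.07) = 1.900×10¹⁰ K⁴.

T ≈ 371 K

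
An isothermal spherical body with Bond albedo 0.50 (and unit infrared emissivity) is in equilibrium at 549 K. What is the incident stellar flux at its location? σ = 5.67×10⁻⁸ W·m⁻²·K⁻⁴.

(1−a)S·πr² = σ·4πr²·T⁴ ⇒ S = 4σT⁴/(1−a).
S = 4·5.67×10⁻⁸·9.084×10¹⁰/0.500.

S ≈ 41200 W/m²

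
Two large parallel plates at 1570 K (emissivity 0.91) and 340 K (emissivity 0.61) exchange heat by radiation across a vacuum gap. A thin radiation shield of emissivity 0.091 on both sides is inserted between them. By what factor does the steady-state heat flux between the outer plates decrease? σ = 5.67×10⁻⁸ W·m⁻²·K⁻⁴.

Without shield: q₀ = σΔ(T⁴)/(1/ε₁+1/ε₂−1) with denominator 1.738.
With shield the two gaps are in series; the resistances add: (1/ε₁+1/ε_s−1)+(1/ε_s+1/ε₂−1) = 11.09+11.63 = 22.72.
Heat-flux ratio q₀/q = 22.72/1.738.

factor ≈ 13.1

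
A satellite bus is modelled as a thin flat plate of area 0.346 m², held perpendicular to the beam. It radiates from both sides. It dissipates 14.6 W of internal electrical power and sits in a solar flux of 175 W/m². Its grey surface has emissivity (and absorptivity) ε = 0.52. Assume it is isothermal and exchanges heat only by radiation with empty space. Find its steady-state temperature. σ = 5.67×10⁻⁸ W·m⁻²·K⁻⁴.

T ≈ 218 K

At steady state, absorbed solar power + internal power = radiated power.
Absorbed: α·S·A_cross = 0.52·175·0.3460 = 31.49 W (cross-section A).
Total input = 31.49 + 14.6 = 46.09 W.
Radiated: εσ·A_surf·T⁴ with A_surf = 2A = 0.6920 m².
T⁴ = 46.09/(0.52·5.67×10⁻⁸·0.6920) = 2.259×10⁹ K⁴.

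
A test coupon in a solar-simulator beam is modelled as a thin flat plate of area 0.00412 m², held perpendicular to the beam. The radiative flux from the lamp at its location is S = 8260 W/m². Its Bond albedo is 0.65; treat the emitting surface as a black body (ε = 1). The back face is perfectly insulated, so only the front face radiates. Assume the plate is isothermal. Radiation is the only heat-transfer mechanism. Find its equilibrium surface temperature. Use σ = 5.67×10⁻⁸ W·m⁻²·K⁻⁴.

At equilibrium, absorbed power = emitted power.
Absorbing cross-section = A = 0.004120 m²; emitting surface = A = 0.004120 m² (ratio 1).
(1−a)S·A_cross = εσ·A_surf·T⁴  ⇒  T⁴ = (1−a)S/(1σ).
T⁴ = 0.350·8260/(1·5.67×10⁻⁸) = 5.099×10¹⁰ K⁴.
T = (5.099×10¹⁰)^(1/4).

T ≈ 475 K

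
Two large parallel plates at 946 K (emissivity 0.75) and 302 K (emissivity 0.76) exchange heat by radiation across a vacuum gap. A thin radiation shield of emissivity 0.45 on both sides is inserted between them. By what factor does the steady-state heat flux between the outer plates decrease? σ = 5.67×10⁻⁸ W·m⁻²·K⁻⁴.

factor ≈ 3.09

Without shield: q₀ = σΔ(T⁴)/(1/ε₁+1/ε₂−1) with denominator 1.649.
With shield the two gaps are in series; the resistances add: (1/ε₁+1/ε_s−1)+(1/ε_s+1/ε₂−1) = 2.556+2.538 = 5.094.
Heat-flux ratio q₀/q = 5.094/1.649.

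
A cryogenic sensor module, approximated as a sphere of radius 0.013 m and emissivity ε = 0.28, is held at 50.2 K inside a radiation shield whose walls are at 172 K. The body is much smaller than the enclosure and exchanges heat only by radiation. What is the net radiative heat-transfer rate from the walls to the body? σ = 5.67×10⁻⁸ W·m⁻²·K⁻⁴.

For a small grey body in a large enclosure: P_net = εσA(T_body⁴ − T_wall⁴).
A = 4πr² = 0.002124 m²; T_body⁴ − T_wall⁴ = 6.351×10⁶ − 8.752×10⁸ = -8.689×10⁸ K⁴.
|P_net| = 0.28·5.67×10⁻⁸·0.002124·8.689×10⁸.

P_net ≈ 0.0293 W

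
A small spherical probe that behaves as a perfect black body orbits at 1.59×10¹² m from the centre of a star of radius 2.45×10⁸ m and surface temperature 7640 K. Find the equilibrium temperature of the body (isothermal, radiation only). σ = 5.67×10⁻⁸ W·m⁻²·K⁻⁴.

The star's surface emits σT_*⁴; at distance d the flux is S = σT_*⁴(R_*/d)².
S = 5.67×10⁻⁸·(7640)⁴·(2.45×10⁸/1.59×10¹²)² = 4.587 W/m².
For an isothermal sphere T⁴ = (1−a)S/(4σ) = 2.022×10⁷ K⁴.

T ≈ 67.1 K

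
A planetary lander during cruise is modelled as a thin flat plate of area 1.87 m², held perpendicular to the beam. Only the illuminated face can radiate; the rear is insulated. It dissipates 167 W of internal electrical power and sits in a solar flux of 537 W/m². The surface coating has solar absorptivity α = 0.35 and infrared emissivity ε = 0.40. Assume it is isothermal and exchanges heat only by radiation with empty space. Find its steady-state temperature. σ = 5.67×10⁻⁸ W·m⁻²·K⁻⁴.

At steady state, absorbed solar power + internal power = radiated power.
Absorbed: α·S·A_cross = 0.35·537·1.870 = 351.5 W (cross-section A).
Total input = 351.5 + 167 = 518.5 W.
Radiated: εσ·A_surf·T⁴ with A_surf = A = 1.870 m².
T⁴ = 518.5/(0.40·5.67×10⁻⁸·1.870) = 1.222×10¹⁰ K⁴.

T ≈ 333 K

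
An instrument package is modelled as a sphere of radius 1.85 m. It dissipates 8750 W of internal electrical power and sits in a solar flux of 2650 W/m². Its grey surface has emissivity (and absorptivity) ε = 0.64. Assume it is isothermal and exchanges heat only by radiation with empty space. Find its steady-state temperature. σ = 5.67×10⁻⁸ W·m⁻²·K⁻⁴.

At steady state, absorbed solar power + internal power = radiated power.
Absorbed: α·S·A_cross = 0.64·2650·10.75 = 18240 W (cross-section πr²).
Total input = 18240 + 8750 = 26990 W.
Radiated: εσ·A_surf·T⁴ with A_surf = 4πr² = 43.01 m².
T⁴ = 26990/(0.64·5.67×10⁻⁸·43.01) = 1.729×10¹⁰ K⁴.

T ≈ 363 K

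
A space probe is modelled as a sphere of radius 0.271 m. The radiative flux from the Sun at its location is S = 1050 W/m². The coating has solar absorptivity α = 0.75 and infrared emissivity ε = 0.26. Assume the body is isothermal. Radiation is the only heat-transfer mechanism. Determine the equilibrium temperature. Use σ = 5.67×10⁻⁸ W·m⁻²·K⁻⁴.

T ≈ 340 K

At equilibrium, absorbed power = emitted power.
Absorbing cross-section = πr² = 0.2307 m²; emitting surface = 4πr² = 0.9229 m² (ratio 4).
αS·A_cross = εσ·A_surf·T⁴  ⇒  T⁴ = αS/(ε·4σ).
T⁴ = 0.750·1050/(0.26·4·5.67×10⁻⁸) = 1.335×10¹⁰ K⁴.
T = (1.335×10¹⁰)^(1/4).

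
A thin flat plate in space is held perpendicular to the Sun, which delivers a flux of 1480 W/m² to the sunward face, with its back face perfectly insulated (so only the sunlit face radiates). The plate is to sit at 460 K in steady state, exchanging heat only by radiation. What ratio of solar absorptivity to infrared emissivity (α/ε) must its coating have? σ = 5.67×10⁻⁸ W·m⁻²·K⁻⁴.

Balance: αS·A = εσ·1A·T⁴ ⇒ α/ε = σT⁴/S.
α/ε = 5.67×10⁻⁸·(460)⁴/1480 = 5.67×10⁻⁸·4.477×10¹⁰/1480.

α/ε ≈ 1.72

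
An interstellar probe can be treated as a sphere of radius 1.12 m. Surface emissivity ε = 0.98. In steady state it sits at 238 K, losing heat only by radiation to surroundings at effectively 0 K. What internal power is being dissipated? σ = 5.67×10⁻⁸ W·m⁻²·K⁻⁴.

Steady state: P = εσA T⁴.
A = 4πr² = 15.76 m²; T⁴ = (238)⁴ = 3.209×10⁹ K⁴.
P = 0.98 × 5.67×10⁻⁸ × 15.76 × 3.209×10⁹.

P ≈ 2810 W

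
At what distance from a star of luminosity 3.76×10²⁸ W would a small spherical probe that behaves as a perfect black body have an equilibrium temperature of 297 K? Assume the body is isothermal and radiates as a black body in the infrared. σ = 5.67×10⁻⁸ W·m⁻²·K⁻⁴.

For an isothermal black-emitting sphere, (1−a)S·πr² = σ·4πr²·T⁴ ⇒ S = 4σT⁴/(1−a).
S = 4·5.67×10⁻⁸·(297)⁴/1.00 = 1765 W/m².
Flux falls as S = L/(4πd²), so d = √(L/(4πS)) = √(3.76×10²⁸/(4π·1765)).

d ≈ 1.30×10¹² m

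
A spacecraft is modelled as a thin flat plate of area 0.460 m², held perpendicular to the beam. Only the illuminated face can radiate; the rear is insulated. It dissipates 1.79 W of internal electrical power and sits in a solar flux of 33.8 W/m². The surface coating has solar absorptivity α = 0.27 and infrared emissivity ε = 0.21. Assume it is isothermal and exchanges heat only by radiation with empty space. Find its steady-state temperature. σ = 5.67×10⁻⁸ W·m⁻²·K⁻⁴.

At steady state, absorbed solar power + internal power = radiated power.
Absorbed: α·S·A_cross = 0.27·33.8·0.4600 = 4.198 W (cross-section A).
Total input = 4.198 + 1.79 = 5.988 W.
Radiated: εσ·A_surf·T⁴ with A_surf = A = 0.4600 m².
T⁴ = 5.988/(0.21·5.67×10⁻⁸·0.4600) = 1.093×10⁹ K⁴.

T ≈ 182 K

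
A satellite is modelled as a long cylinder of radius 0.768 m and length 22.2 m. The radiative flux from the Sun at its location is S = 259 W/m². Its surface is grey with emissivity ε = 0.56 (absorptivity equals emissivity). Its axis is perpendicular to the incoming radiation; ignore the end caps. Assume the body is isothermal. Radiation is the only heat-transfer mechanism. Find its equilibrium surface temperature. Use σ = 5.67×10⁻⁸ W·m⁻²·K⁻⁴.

T ≈ 195 K

At equilibrium, absorbed power = emitted power.
Absorbing cross-section = 2rL = 34.10 m²; emitting surface = 2πrL = 107.1 m² (ratio π).
εS·A_cross = εσ·A_surf·T⁴  ⇒  T⁴ = S/(πσ)   (ε cancels).
T⁴ = 259/(π·5.67×10⁻⁸) = 1.454×10⁹ K⁴.
T = (1.454×10⁹)^(1/4).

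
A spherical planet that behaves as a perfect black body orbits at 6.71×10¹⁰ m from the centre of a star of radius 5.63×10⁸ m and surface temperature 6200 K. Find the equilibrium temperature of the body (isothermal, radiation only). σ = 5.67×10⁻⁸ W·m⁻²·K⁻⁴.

T ≈ 402 K

The star's surface emits σT_*⁴; at distance d the flux is S = σT_*⁴(R_*/d)².
S = 5.67×10⁻⁸·(6200)⁴·(5.63×10⁸/6.71×10¹⁰)² = 5898 W/m².
For an isothermal sphere T⁴ = (1−a)S/(4σ) = 2.601×10¹⁰ K⁴.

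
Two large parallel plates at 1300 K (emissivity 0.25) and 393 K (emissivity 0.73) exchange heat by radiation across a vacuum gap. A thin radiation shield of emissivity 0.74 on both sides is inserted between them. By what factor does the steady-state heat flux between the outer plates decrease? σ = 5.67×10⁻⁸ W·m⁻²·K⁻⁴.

factor ≈ 1.39

Without shield: q₀ = σΔ(T⁴)/(1/ε₁+1/ε₂−1) with denominator 4.370.
With shield the two gaps are in series; the resistances add: (1/ε₁+1/ε_s−1)+(1/ε_s+1/ε₂−1) = 4.351+1.721 = 6.073.
Heat-flux ratio q₀/q = 6.073/4.370.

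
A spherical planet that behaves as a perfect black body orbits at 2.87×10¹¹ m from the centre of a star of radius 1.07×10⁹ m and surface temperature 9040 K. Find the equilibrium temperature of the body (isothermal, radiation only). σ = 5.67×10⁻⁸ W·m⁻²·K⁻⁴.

T ≈ 390 K

The star's surface emits σT_*⁴; at distance d the flux is S = σT_*⁴(R_*/d)².
S = 5.67×10⁻⁸·(9040)⁴·(1.07×10⁹/2.87×10¹¹)² = 5263 W/m².
For an isothermal sphere T⁴ = (1−a)S/(4σ) = 2.321×10¹⁰ K⁴.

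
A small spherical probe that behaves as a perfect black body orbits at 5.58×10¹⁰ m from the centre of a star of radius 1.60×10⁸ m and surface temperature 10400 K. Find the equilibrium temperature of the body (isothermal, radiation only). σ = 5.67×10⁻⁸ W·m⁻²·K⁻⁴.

T ≈ 394 K

The star's surface emits σT_*⁴; at distance d the flux is S = σT_*⁴(R_*/d)².
S = 5.67×10⁻⁸·(10400)⁴·(1.60×10⁸/5.58×10¹⁰)² = 5454 W/m².
For an isothermal sphere T⁴ = (1−a)S/(4σ) = 2.405×10¹⁰ K⁴.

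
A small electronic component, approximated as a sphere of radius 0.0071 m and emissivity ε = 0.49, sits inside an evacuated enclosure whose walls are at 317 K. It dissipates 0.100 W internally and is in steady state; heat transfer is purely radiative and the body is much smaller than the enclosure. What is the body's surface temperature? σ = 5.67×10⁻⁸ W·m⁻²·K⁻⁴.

For a small grey body in a large enclosure, net radiated power = εσA(T⁴ − T_w⁴).
Steady state: P = εσA(T⁴ − T_w⁴) with A = 4πr² = 6.335×10⁻⁴ m².
T⁴ = P/(εσA) + T_w⁴ = 0.100/(0.49·5.67×10⁻⁸·6.335×10⁻⁴) + (317)⁴
    = 5.682×10⁹ + 1.010×10¹⁰ = 1.578×10¹⁰ K⁴.

T ≈ 354 K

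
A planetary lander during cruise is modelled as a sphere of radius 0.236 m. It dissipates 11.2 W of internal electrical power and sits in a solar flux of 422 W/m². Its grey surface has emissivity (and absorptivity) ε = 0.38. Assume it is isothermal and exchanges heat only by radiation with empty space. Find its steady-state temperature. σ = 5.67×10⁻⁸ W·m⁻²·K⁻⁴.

At steady state, absorbed solar power + internal power = radiated power.
Absorbed: α·S·A_cross = 0.38·422·0.1750 = 28.06 W (cross-section πr²).
Total input = 28.06 + 11.2 = 39.26 W.
Radiated: εσ·A_surf·T⁴ with A_surf = 4πr² = 0.6999 m².
T⁴ = 39.26/(0.38·5.67×10⁻⁸·0.6999) = 2.603×10⁹ K⁴.

T ≈ 226 K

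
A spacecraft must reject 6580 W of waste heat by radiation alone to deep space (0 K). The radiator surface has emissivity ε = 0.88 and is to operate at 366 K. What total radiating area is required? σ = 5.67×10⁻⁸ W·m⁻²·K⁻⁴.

P = εσA T⁴ ⇒ A = P/(εσT⁴).
T⁴ = 1.794×10¹⁰ K⁴.
A = 6580/(0.88 × 5.67×10⁻⁸ × 1.794×10¹⁰).

A ≈ 7.35 m²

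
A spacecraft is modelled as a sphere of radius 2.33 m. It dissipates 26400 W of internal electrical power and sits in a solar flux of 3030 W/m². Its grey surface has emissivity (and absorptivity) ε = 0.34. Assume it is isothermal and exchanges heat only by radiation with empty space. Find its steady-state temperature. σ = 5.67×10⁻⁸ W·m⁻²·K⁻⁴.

T ≈ 428 K

At steady state, absorbed solar power + internal power = radiated power.
Absorbed: α·S·A_cross = 0.34·3030·17.06 = 17570 W (cross-section πr²).
Total input = 17570 + 26400 = 43970 W.
Radiated: εσ·A_surf·T⁴ with A_surf = 4πr² = 68.22 m².
T⁴ = 43970/(0.34·5.67×10⁻⁸·68.22) = 3.343×10¹⁰ K⁴.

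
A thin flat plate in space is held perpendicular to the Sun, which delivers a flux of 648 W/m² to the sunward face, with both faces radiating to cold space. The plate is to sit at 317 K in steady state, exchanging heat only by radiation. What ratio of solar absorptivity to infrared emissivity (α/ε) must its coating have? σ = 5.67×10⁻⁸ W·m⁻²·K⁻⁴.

α/ε ≈ 1.77

Balance: αS·A = εσ·2A·T⁴ ⇒ α/ε = 2σT⁴/S.
α/ε = 2·5.67×10⁻⁸·(317)⁴/648 = 2·5.67×10⁻⁸·1.010×10¹⁰/648.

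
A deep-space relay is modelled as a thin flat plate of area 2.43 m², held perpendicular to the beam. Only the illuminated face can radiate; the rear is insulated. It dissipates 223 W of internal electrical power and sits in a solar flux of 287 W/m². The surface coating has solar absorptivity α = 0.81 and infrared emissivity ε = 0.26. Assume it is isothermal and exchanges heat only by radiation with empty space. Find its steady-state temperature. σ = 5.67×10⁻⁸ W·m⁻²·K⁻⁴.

At steady state, absorbed solar power + internal power = radiated power.
Absorbed: α·S·A_cross = 0.81·287·2.430 = 564.9 W (cross-section A).
Total input = 564.9 + 223 = 787.9 W.
Radiated: εσ·A_surf·T⁴ with A_surf = A = 2.430 m².
T⁴ = 787.9/(0.26·5.67×10⁻⁸·2.430) = 2.199×10¹⁰ K⁴.

T ≈ 385 K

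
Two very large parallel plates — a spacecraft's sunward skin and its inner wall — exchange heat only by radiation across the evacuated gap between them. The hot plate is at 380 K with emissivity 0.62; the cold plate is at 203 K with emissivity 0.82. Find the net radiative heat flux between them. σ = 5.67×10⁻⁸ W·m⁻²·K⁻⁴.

q ≈ 593 W/m²

For two infinite grey parallel plates, q = σ(T₁⁴ − T₂⁴)/(1/ε₁ + 1/ε₂ − 1).
T₁⁴ − T₂⁴ = 2.085×10¹⁰ − 1.698×10⁹ = 1.915×10¹⁰ K⁴.
1/ε₁ + 1/ε₂ − 1 = 1.613 + 1.220 − 1 = 1.832.
q = 5.67×10⁻⁸ × 1.915×10¹⁰ / 1.832.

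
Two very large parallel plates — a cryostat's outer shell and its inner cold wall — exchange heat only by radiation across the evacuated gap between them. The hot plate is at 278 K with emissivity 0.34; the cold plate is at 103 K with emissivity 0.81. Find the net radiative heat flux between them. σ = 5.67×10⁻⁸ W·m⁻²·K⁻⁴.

For two infinite grey parallel plates, q = σ(T₁⁴ − T₂⁴)/(1/ε₁ + 1/ε₂ − 1).
T₁⁴ − T₂⁴ = 5.973×10⁹ − 1.126×10⁸ = 5.860×10⁹ K⁴.
1/ε₁ + 1/ε₂ − 1 = 2.941 + 1.235 − 1 = 3.176.
q = 5.67×10⁻⁸ × 5.860×10⁹ / 3.176.

q ≈ 105 W/m²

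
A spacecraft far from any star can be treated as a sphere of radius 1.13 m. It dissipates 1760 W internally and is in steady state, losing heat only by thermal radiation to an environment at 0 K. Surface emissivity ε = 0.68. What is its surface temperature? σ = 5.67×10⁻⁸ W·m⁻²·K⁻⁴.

Steady state: internal power = radiated power, P = εσA T⁴.
Radiating area A = 4πr² = 16.05 m².
T⁴ = P/(εσA) = 1760/(0.68·5.67×10⁻⁸·16.05) = 2.845×10⁹ K⁴.
T = (2.845×10⁹)^(1/4).

T ≈ 231 K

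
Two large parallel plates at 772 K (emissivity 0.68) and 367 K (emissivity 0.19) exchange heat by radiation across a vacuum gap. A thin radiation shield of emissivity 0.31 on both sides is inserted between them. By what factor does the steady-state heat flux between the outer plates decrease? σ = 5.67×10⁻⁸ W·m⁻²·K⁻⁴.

Without shield: q₀ = σΔ(T⁴)/(1/ε₁+1/ε₂−1) with denominator 5.734.
With shield the two gaps are in series; the resistances add: (1/ε₁+1/ε_s−1)+(1/ε_s+1/ε₂−1) = 3.696+7.489 = 11.19.
Heat-flux ratio q₀/q = 11.19/5.734.

factor ≈ 1.95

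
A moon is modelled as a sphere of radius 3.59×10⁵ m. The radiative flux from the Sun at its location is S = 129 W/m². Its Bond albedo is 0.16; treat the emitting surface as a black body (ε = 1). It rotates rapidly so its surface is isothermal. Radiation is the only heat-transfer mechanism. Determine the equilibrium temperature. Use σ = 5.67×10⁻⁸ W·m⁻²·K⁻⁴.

T ≈ 148 K

At equilibrium, absorbed power = emitted power.
Absorbing cross-section = πr² = 4.049×10¹¹ m²; emitting surface = 4πr² = 1.620×10¹² m² (ratio 4).
(1−a)S·A_cross = εσ·A_surf·T⁴  ⇒  T⁴ = (1−a)S/(4σ).
T⁴ = 0.840·129/(4·5.67×10⁻⁸) = 4.778×10⁸ K⁴.
T = (4.778×10⁸)^(1/4).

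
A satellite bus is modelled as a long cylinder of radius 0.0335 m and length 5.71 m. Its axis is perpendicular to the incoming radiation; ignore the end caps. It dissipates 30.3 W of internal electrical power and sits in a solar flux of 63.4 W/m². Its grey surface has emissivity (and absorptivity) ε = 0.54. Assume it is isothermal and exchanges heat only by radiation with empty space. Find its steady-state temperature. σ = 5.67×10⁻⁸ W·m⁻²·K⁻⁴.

At steady state, absorbed solar power + internal power = radiated power.
Absorbed: α·S·A_cross = 0.54·63.4·0.3826 = 13.10 W (cross-section 2rL).
Total input = 13.10 + 30.3 = 43.40 W.
Radiated: εσ·A_surf·T⁴ with A_surf = 2πrL = 1.202 m².
T⁴ = 43.40/(0.54·5.67×10⁻⁸·1.202) = 1.179×10⁹ K⁴.

T ≈ 185 K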